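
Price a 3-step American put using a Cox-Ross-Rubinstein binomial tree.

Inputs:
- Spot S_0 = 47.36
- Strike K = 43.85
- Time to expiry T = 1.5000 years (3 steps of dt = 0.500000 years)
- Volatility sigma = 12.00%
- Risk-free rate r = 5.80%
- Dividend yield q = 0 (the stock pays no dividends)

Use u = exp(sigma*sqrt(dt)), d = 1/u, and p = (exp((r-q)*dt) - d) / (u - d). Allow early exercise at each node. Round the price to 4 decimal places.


dt = T/N = 0.500000
u = exp(sigma*sqrt(dt)) = 1.088557; d = 1/u = 0.918647
p = (exp((r-q)*dt) - d) / (u - d) = 0.651978
Discount per step: exp(-r*dt) = 0.971416
Stock lattice S(k, i) with i counting down-moves:
  k=0: S(0,0) = 47.3600
  k=1: S(1,0) = 51.5541; S(1,1) = 43.5071
  k=2: S(2,0) = 56.1195; S(2,1) = 47.3600; S(2,2) = 39.9677
  k=3: S(3,0) = 61.0893; S(3,1) = 51.5541; S(3,2) = 43.5071; S(3,3) = 36.7163
Terminal payoffs V(N, i) = max(K - S_T, 0):
  V(3,0) = 0.000000; V(3,1) = 0.000000; V(3,2) = 0.342855; V(3,3) = 7.133746
Backward induction: V(k, i) = exp(-r*dt) * [p * V(k+1, i) + (1-p) * V(k+1, i+1)]; then take max(V_cont, immediate exercise) for American.
  V(2,0) = exp(-r*dt) * [p*0.000000 + (1-p)*0.000000] = 0.000000; exercise = 0.000000; V(2,0) = max -> 0.000000
  V(2,1) = exp(-r*dt) * [p*0.000000 + (1-p)*0.342855] = 0.115911; exercise = 0.000000; V(2,1) = max -> 0.115911
  V(2,2) = exp(-r*dt) * [p*0.342855 + (1-p)*7.133746] = 2.628883; exercise = 3.882271; V(2,2) = max -> 3.882271
  V(1,0) = exp(-r*dt) * [p*0.000000 + (1-p)*0.115911] = 0.039186; exercise = 0.000000; V(1,0) = max -> 0.039186
  V(1,1) = exp(-r*dt) * [p*0.115911 + (1-p)*3.882271] = 1.385908; exercise = 0.342855; V(1,1) = max -> 1.385908
  V(0,0) = exp(-r*dt) * [p*0.039186 + (1-p)*1.385908] = 0.493359; exercise = 0.000000; V(0,0) = max -> 0.493359

Answer: Price = V(0,0) = 0.4934


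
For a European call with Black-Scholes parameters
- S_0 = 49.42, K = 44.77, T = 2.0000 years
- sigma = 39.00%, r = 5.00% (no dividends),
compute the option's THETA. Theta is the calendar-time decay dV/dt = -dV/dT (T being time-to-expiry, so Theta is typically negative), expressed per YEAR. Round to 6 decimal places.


d1 = 0.6362454863; d2 = 0.0847021969
phi(d1) = 0.3258419951; exp(-qT) = 1.0000000000; exp(-rT) = 0.9048374180
Theta = -S*exp(-qT)*phi(d1)*sigma/(2*sqrt(T)) - r*K*exp(-rT)*N(d2) + q*S*exp(-qT)*N(d1)
N(d1) = 0.7376917850; N(d2) = 0.5337509253; sqrt(T) = 1.4142135624
Term 1 = -49.4200 * 1.0000000000 * 0.3258419951 * 0.3900 / (2 * 1.4142135624) = -2.2203907571
Term 2 = -0.0500 * 44.7700 * 0.9048374180 * 0.5337509253 = -1.0811010557
Term 3 = 0 (no dividend yield, q = 0)
Theta = -2.2203907571 + (-1.0811010557) + (0.0000000000) = -3.301492

Answer: Theta = -3.301492


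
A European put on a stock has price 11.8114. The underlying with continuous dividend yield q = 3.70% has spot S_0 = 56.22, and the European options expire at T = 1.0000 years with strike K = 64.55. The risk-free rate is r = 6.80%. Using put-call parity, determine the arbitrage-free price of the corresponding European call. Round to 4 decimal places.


Answer: Call price = 5.6828

Derivation:
Put-call parity: C - P = S_0 * exp(-qT) - K * exp(-rT).
S_0 * exp(-qT) = 56.2200 * 0.96367614 = 54.17787233
K * exp(-rT) = 64.5500 * 0.93426047 = 60.30651357
C = P + S*exp(-qT) - K*exp(-rT)
C = 11.8114 + 54.17787233 - 60.30651357 = 5.6828


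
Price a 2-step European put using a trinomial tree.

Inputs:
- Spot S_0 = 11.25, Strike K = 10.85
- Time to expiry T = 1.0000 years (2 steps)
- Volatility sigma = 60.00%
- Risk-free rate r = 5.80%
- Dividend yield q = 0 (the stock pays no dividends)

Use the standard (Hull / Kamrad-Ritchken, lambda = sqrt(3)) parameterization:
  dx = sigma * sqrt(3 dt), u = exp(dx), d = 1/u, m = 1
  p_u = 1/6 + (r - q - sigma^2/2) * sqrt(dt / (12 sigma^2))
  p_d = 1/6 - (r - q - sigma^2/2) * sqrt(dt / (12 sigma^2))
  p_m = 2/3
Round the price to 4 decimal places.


dt = T/N = 0.500000; dx = sigma*sqrt(3*dt) = 0.734847
u = exp(dx) = 2.085163; d = 1/u = 0.479579
p_u = 0.125161, p_m = 0.666667, p_d = 0.208172
Discount per step: exp(-r*dt) = 0.971416
Stock lattice S(k, j) with j the centered position index:
  k=0: S(0,+0) = 11.2500
  k=1: S(1,-1) = 5.3953; S(1,+0) = 11.2500; S(1,+1) = 23.4581
  k=2: S(2,-2) = 2.5875; S(2,-1) = 5.3953; S(2,+0) = 11.2500; S(2,+1) = 23.4581; S(2,+2) = 48.9139
Terminal payoffs V(N, j) = max(K - S_T, 0):
  V(2,-2) = 8.262546; V(2,-1) = 5.454738; V(2,+0) = 0.000000; V(2,+1) = 0.000000; V(2,+2) = 0.000000
Backward induction: V(k, j) = exp(-r*dt) * [p_u * V(k+1, j+1) + p_m * V(k+1, j) + p_d * V(k+1, j-1)]
  V(1,-1) = exp(-r*dt) * [p_u*0.000000 + p_m*5.454738 + p_d*8.262546] = 5.203414
  V(1,+0) = exp(-r*dt) * [p_u*0.000000 + p_m*0.000000 + p_d*5.454738] = 1.103066
  V(1,+1) = exp(-r*dt) * [p_u*0.000000 + p_m*0.000000 + p_d*0.000000] = 0.000000
  V(0,+0) = exp(-r*dt) * [p_u*0.000000 + p_m*1.103066 + p_d*5.203414] = 1.766600

Answer: Price = V(0,0) = 1.7666


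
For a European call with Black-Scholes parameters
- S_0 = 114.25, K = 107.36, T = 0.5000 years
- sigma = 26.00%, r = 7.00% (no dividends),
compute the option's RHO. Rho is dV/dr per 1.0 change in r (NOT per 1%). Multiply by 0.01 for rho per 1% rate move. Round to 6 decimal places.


d1 = 0.6206295612; d2 = 0.4367817981
phi(d1) = 0.3290554309; exp(-qT) = 1.0000000000; exp(-rT) = 0.9656054163
N(d2) = 0.6688651997
Rho = K*T*exp(-rT)*N(d2) = 107.3600 * 0.5000 * 0.9656054163 * 0.6688651997 = 34.669757

Answer: Rho = 34.669757


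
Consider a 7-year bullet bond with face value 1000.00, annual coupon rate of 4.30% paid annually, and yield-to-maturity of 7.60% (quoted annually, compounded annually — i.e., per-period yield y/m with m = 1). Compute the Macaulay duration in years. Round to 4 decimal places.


Answer: Macaulay duration = 6.0953 years

Derivation:
Coupon per period c = face * coupon_rate / m = 43.000000
Periods per year m = 1; per-period yield y/m = 0.076000
Number of cashflows N = 7
Cashflows (t years, CF_t, discount factor 1/(1+y/m)^(m*t), PV):
  t = 1.0000: CF_t = 43.000000, DF = 0.929368, PV = 39.962825
  t = 2.0000: CF_t = 43.000000, DF = 0.863725, PV = 37.140172
  t = 3.0000: CF_t = 43.000000, DF = 0.802718, PV = 34.516889
  t = 4.0000: CF_t = 43.000000, DF = 0.746021, PV = 32.078893
  t = 5.0000: CF_t = 43.000000, DF = 0.693328, PV = 29.813097
  t = 6.0000: CF_t = 43.000000, DF = 0.644357, PV = 27.707340
  t = 7.0000: CF_t = 1043.000000, DF = 0.598845, PV = 624.594865
Price P = sum_t PV_t = 825.814080
Macaulay numerator sum_t t * PV_t:
  t * PV_t at t = 1.0000: 39.962825
  t * PV_t at t = 2.0000: 74.280344
  t * PV_t at t = 3.0000: 103.550666
  t * PV_t at t = 4.0000: 128.315571
  t * PV_t at t = 5.0000: 149.065487
  t * PV_t at t = 6.0000: 166.244038
  t * PV_t at t = 7.0000: 4372.164052
Macaulay duration D = (sum_t t * PV_t) / P = 5033.582983 / 825.814080 = 6.095298


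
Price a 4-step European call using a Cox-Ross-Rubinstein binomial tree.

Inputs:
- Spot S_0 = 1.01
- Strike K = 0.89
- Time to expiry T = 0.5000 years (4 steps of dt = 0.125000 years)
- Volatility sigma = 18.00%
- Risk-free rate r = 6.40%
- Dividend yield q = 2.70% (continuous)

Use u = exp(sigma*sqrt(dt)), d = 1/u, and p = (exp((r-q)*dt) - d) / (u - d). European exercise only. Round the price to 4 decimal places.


dt = T/N = 0.125000
u = exp(sigma*sqrt(dt)) = 1.065708; d = 1/u = 0.938343
p = (exp((r-q)*dt) - d) / (u - d) = 0.520492
Discount per step: exp(-r*dt) = 0.992032
Stock lattice S(k, i) with i counting down-moves:
  k=0: S(0,0) = 1.0100
  k=1: S(1,0) = 1.0764; S(1,1) = 0.9477
  k=2: S(2,0) = 1.1471; S(2,1) = 1.0100; S(2,2) = 0.8893
  k=3: S(3,0) = 1.2225; S(3,1) = 1.0764; S(3,2) = 0.9477; S(3,3) = 0.8345
  k=4: S(4,0) = 1.3028; S(4,1) = 1.1471; S(4,2) = 1.0100; S(4,3) = 0.8893; S(4,4) = 0.7830
Terminal payoffs V(N, i) = max(S_T - K, 0):
  V(4,0) = 0.412791; V(4,1) = 0.257091; V(4,2) = 0.120000; V(4,3) = 0.000000; V(4,4) = 0.000000
Backward induction: V(k, i) = exp(-r*dt) * [p * V(k+1, i) + (1-p) * V(k+1, i+1)].
  V(3,0) = exp(-r*dt) * [p*0.412791 + (1-p)*0.257091] = 0.335438
  V(3,1) = exp(-r*dt) * [p*0.257091 + (1-p)*0.120000] = 0.189830
  V(3,2) = exp(-r*dt) * [p*0.120000 + (1-p)*0.000000] = 0.061961
  V(3,3) = exp(-r*dt) * [p*0.000000 + (1-p)*0.000000] = 0.000000
  V(2,0) = exp(-r*dt) * [p*0.335438 + (1-p)*0.189830] = 0.263501
  V(2,1) = exp(-r*dt) * [p*0.189830 + (1-p)*0.061961] = 0.127492
  V(2,2) = exp(-r*dt) * [p*0.061961 + (1-p)*0.000000] = 0.031993
  V(1,0) = exp(-r*dt) * [p*0.263501 + (1-p)*0.127492] = 0.196704
  V(1,1) = exp(-r*dt) * [p*0.127492 + (1-p)*0.031993] = 0.081049
  V(0,0) = exp(-r*dt) * [p*0.196704 + (1-p)*0.081049] = 0.140121

Answer: Price = V(0,0) = 0.1401


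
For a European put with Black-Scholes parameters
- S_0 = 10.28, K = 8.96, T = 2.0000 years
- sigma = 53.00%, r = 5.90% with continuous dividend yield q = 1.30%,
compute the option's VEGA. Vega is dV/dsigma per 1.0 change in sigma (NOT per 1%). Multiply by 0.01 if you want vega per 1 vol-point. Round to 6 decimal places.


Answer: Vega = 4.481902

Derivation:
d1 = 0.6808638245; d2 = -0.0686693635
phi(d1) = 0.3164068774; exp(-qT) = 0.9743350896; exp(-rT) = 0.8886960526
Vega = S * exp(-qT) * phi(d1) * sqrt(T) = 10.2800 * 0.9743350896 * 0.3164068774 * 1.4142135624 = 4.481902


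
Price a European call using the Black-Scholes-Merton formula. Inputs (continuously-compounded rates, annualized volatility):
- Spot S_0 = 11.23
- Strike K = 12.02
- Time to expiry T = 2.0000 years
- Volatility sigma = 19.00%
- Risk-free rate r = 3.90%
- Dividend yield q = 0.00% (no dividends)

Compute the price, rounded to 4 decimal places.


Answer: Price = 1.2510

Derivation:
d1 = (ln(S/K) + (r - q + 0.5*sigma^2) * T) / (sigma * sqrt(T)) = 0.17162911
d2 = d1 - sigma * sqrt(T) = -0.09707147
exp(-rT) = 0.92496443; exp(-qT) = 1.00000000
C = S_0 * exp(-qT) * N(d1) - K * exp(-rT) * N(d2)
N(d1) = 0.56813544; N(d2) = 0.46133482
C = 11.2300 * 1.00000000 * 0.56813544 - 12.0200 * 0.92496443 * 0.46133482 = 1.2510


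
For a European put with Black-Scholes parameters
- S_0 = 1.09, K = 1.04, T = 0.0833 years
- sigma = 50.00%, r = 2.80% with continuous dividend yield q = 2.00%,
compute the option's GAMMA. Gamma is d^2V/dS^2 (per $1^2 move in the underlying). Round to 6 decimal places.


d1 = 0.4021648337; d2 = 0.2578561368
phi(d1) = 0.3679505187; exp(-qT) = 0.9983353870; exp(-rT) = 0.9976703179
Gamma = exp(-qT) * phi(d1) / (S * sigma * sqrt(T)) = 0.9983353870 * 0.3679505187 / (1.0900 * 0.5000 * 0.2886173938) = 2.335323

Answer: Gamma = 2.335323


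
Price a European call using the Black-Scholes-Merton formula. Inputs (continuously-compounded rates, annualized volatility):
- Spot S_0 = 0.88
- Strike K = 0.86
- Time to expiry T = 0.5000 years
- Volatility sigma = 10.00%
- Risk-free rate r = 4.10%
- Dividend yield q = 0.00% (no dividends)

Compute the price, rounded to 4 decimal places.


Answer: Price = 0.0475

Derivation:
d1 = (ln(S/K) + (r - q + 0.5*sigma^2) * T) / (sigma * sqrt(T)) = 0.65039000
d2 = d1 - sigma * sqrt(T) = 0.57967933
exp(-rT) = 0.97970870; exp(-qT) = 1.00000000
C = S_0 * exp(-qT) * N(d1) - K * exp(-rT) * N(d2)
N(d1) = 0.74227983; N(d2) = 0.71893456
C = 0.8800 * 1.00000000 * 0.74227983 - 0.8600 * 0.97970870 * 0.71893456 = 0.0475


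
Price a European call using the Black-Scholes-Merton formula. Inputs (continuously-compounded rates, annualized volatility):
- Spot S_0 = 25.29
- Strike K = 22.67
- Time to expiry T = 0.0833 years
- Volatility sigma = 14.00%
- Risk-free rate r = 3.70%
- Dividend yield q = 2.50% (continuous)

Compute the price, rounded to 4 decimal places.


d1 = (ln(S/K) + (r - q + 0.5*sigma^2) * T) / (sigma * sqrt(T)) = 2.75160468
d2 = d1 - sigma * sqrt(T) = 2.71119825
exp(-rT) = 0.99692264; exp(-qT) = 0.99791967
C = S_0 * exp(-qT) * N(d1) - K * exp(-rT) * N(d2)
N(d1) = 0.99703480; N(d2) = 0.99664797
C = 25.2900 * 0.99791967 * 0.99703480 - 22.6700 * 0.99692264 * 0.99664797 = 2.6381

Answer: Price = 2.6381


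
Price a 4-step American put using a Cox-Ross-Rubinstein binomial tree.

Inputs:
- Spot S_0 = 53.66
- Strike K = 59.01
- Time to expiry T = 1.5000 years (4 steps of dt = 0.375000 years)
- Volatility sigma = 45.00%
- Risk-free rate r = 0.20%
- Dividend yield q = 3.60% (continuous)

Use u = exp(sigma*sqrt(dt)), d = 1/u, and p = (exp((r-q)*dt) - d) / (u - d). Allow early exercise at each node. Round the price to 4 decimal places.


dt = T/N = 0.375000
u = exp(sigma*sqrt(dt)) = 1.317278; d = 1/u = 0.759141
p = (exp((r-q)*dt) - d) / (u - d) = 0.408842
Discount per step: exp(-r*dt) = 0.999250
Stock lattice S(k, i) with i counting down-moves:
  k=0: S(0,0) = 53.6600
  k=1: S(1,0) = 70.6851; S(1,1) = 40.7355
  k=2: S(2,0) = 93.1120; S(2,1) = 53.6600; S(2,2) = 30.9240
  k=3: S(3,0) = 122.6544; S(3,1) = 70.6851; S(3,2) = 40.7355; S(3,3) = 23.4757
  k=4: S(4,0) = 161.5700; S(4,1) = 93.1120; S(4,2) = 53.6600; S(4,3) = 30.9240; S(4,4) = 17.8214
Terminal payoffs V(N, i) = max(K - S_T, 0):
  V(4,0) = 0.000000; V(4,1) = 0.000000; V(4,2) = 5.350000; V(4,3) = 28.085998; V(4,4) = 41.188645
Backward induction: V(k, i) = exp(-r*dt) * [p * V(k+1, i) + (1-p) * V(k+1, i+1)]; then take max(V_cont, immediate exercise) for American.
  V(3,0) = exp(-r*dt) * [p*0.000000 + (1-p)*0.000000] = 0.000000; exercise = 0.000000; V(3,0) = max -> 0.000000
  V(3,1) = exp(-r*dt) * [p*0.000000 + (1-p)*5.350000] = 3.160325; exercise = 0.000000; V(3,1) = max -> 3.160325
  V(3,2) = exp(-r*dt) * [p*5.350000 + (1-p)*28.085998] = 18.776481; exercise = 18.274488; V(3,2) = max -> 18.776481
  V(3,3) = exp(-r*dt) * [p*28.085998 + (1-p)*41.188645] = 35.804870; exercise = 35.534318; V(3,3) = max -> 35.804870
  V(2,0) = exp(-r*dt) * [p*0.000000 + (1-p)*3.160325] = 1.866851; exercise = 0.000000; V(2,0) = max -> 1.866851
  V(2,1) = exp(-r*dt) * [p*3.160325 + (1-p)*18.776481] = 12.382651; exercise = 5.350000; V(2,1) = max -> 12.382651
  V(2,2) = exp(-r*dt) * [p*18.776481 + (1-p)*35.804870] = 28.821326; exercise = 28.085998; V(2,2) = max -> 28.821326
  V(1,0) = exp(-r*dt) * [p*1.866851 + (1-p)*12.382651] = 8.077291; exercise = 0.000000; V(1,0) = max -> 8.077291
  V(1,1) = exp(-r*dt) * [p*12.382651 + (1-p)*28.821326] = 22.083937; exercise = 18.274488; V(1,1) = max -> 22.083937
  V(0,0) = exp(-r*dt) * [p*8.077291 + (1-p)*22.083937] = 16.345169; exercise = 5.350000; V(0,0) = max -> 16.345169

Answer: Price = V(0,0) = 16.3452


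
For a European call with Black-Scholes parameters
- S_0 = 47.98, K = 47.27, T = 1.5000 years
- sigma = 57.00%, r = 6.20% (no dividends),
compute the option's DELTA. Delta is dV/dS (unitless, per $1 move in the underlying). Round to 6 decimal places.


Answer: Delta = 0.692738

Derivation:
d1 = 0.5036257093; d2 = -0.1944788674
phi(d1) = 0.3514253518; exp(-qT) = 1.0000000000; exp(-rT) = 0.9111935003
N(d1) = 0.6927377887
Delta = exp(-qT) * N(d1) = 1.0000000000 * 0.6927377887 = 0.692738


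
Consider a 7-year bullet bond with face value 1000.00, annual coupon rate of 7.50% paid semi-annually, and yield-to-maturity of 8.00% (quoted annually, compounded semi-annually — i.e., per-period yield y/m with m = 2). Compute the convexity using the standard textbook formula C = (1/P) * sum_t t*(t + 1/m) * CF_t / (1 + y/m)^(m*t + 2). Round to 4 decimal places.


Answer: Convexity = 35.3746

Derivation:
Coupon per period c = face * coupon_rate / m = 37.500000
Periods per year m = 2; per-period yield y/m = 0.040000
Number of cashflows N = 14
Cashflows (t years, CF_t, discount factor 1/(1+y/m)^(m*t), PV):
  t = 0.5000: CF_t = 37.500000, DF = 0.961538, PV = 36.057692
  t = 1.0000: CF_t = 37.500000, DF = 0.924556, PV = 34.670858
  t = 1.5000: CF_t = 37.500000, DF = 0.888996, PV = 33.337363
  t = 2.0000: CF_t = 37.500000, DF = 0.854804, PV = 32.055157
  t = 2.5000: CF_t = 37.500000, DF = 0.821927, PV = 30.822267
  t = 3.0000: CF_t = 37.500000, DF = 0.790315, PV = 29.636795
  t = 3.5000: CF_t = 37.500000, DF = 0.759918, PV = 28.496918
  t = 4.0000: CF_t = 37.500000, DF = 0.730690, PV = 27.400883
  t = 4.5000: CF_t = 37.500000, DF = 0.702587, PV = 26.347003
  t = 5.0000: CF_t = 37.500000, DF = 0.675564, PV = 25.333656
  t = 5.5000: CF_t = 37.500000, DF = 0.649581, PV = 24.359285
  t = 6.0000: CF_t = 37.500000, DF = 0.624597, PV = 23.422389
  t = 6.5000: CF_t = 37.500000, DF = 0.600574, PV = 22.521528
  t = 7.0000: CF_t = 1037.500000, DF = 0.577475, PV = 599.130398
Price P = sum_t PV_t = 973.592193
Convexity numerator sum_t t*(t + 1/m) * CF_t / (1+y/m)^(m*t + 2):
  t = 0.5000: term = 16.668682
  t = 1.0000: term = 48.082736
  t = 1.5000: term = 92.466800
  t = 2.0000: term = 148.183974
  t = 2.5000: term = 213.726885
  t = 3.0000: term = 287.709268
  t = 3.5000: term = 368.858036
  t = 4.0000: term = 456.005814
  t = 4.5000: term = 548.083911
  t = 5.0000: term = 644.115707
  t = 5.5000: term = 743.210432
  t = 6.0000: term = 844.557309
  t = 6.5000: term = 947.420058
  t = 7.0000: term = 29081.310944
Convexity = (1/P) * sum = 34440.400555 / 973.592193 = 35.374565


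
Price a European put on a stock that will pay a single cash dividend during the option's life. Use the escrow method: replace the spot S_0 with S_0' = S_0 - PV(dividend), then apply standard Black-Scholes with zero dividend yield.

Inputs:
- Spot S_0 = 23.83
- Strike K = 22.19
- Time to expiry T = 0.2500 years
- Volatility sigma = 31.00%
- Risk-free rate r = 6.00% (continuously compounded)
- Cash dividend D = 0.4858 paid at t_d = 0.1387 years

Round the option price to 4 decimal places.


PV(D) = D * exp(-r * t_d) = 0.4858 * 0.99171253 = 0.48177395
S_0' = S_0 - PV(D) = 23.8300 - 0.48177395 = 23.34822605
d1 = (ln(S_0'/K) + (r + sigma^2/2)*T) / (sigma*sqrt(T)) = 0.50252756
d2 = d1 - sigma*sqrt(T) = 0.34752756
exp(-rT) = 0.98511194
N(-d1) = 0.30764823; N(-d2) = 0.36409751
P = K * exp(-rT) * N(-d2) - S_0' * N(-d1) = 22.1900 * 0.98511194 * 0.36409751 - 23.34822605 * 0.30764823 = 0.7760

Answer: Price = 0.7760


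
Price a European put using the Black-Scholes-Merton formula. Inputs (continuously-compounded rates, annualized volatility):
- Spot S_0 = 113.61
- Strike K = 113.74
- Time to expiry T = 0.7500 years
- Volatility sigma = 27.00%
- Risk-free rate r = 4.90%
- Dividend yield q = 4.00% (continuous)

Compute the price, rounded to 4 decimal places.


Answer: Price = 9.9274

Derivation:
d1 = (ln(S/K) + (r - q + 0.5*sigma^2) * T) / (sigma * sqrt(T)) = 0.14089010
d2 = d1 - sigma * sqrt(T) = -0.09293676
exp(-rT) = 0.96391708; exp(-qT) = 0.97044553
P = K * exp(-rT) * N(-d2) - S_0 * exp(-qT) * N(-d1)
N(-d1) = 0.44397838; N(-d2) = 0.53702310
P = 113.7400 * 0.96391708 * 0.53702310 - 113.6100 * 0.97044553 * 0.44397838 = 9.9274


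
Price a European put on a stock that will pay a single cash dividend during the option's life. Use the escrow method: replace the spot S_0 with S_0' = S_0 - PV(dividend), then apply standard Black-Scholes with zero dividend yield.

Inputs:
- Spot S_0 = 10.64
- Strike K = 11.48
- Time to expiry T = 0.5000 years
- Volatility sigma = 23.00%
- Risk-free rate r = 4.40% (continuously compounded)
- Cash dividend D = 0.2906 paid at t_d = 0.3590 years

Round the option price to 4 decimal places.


Answer: Price = 1.2228

Derivation:
PV(D) = D * exp(-r * t_d) = 0.2906 * 0.98432810 = 0.28604575
S_0' = S_0 - PV(D) = 10.6400 - 0.28604575 = 10.35395425
d1 = (ln(S_0'/K) + (r + sigma^2/2)*T) / (sigma*sqrt(T)) = -0.41819458
d2 = d1 - sigma*sqrt(T) = -0.58082914
exp(-rT) = 0.97824024
N(-d1) = 0.66209757; N(-d2) = 0.71932219
P = K * exp(-rT) * N(-d2) - S_0' * N(-d1) = 11.4800 * 0.97824024 * 0.71932219 - 10.35395425 * 0.66209757 = 1.2228


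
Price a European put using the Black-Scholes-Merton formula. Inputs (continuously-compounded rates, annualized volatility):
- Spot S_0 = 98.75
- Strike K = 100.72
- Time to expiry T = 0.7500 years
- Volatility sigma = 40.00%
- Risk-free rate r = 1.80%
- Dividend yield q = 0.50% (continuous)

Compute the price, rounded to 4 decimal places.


Answer: Price = 14.0964

Derivation:
d1 = (ln(S/K) + (r - q + 0.5*sigma^2) * T) / (sigma * sqrt(T)) = 0.14432895
d2 = d1 - sigma * sqrt(T) = -0.20208121
exp(-rT) = 0.98659072; exp(-qT) = 0.99625702
P = K * exp(-rT) * N(-d2) - S_0 * exp(-qT) * N(-d1)
N(-d1) = 0.44262036; N(-d2) = 0.58007338
P = 100.7200 * 0.98659072 * 0.58007338 - 98.7500 * 0.99625702 * 0.44262036 = 14.0964


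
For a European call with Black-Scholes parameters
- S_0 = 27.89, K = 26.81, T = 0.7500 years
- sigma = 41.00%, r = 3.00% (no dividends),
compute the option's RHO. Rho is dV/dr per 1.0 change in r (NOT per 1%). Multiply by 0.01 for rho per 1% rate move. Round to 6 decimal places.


Answer: Rho = 9.807000

Derivation:
d1 = 0.3521294479; d2 = -0.0029409677
phi(d1) = 0.3749599318; exp(-qT) = 1.0000000000; exp(-rT) = 0.9777512372
N(d2) = 0.4988267253
Rho = K*T*exp(-rT)*N(d2) = 26.8100 * 0.7500 * 0.9777512372 * 0.4988267253 = 9.807000


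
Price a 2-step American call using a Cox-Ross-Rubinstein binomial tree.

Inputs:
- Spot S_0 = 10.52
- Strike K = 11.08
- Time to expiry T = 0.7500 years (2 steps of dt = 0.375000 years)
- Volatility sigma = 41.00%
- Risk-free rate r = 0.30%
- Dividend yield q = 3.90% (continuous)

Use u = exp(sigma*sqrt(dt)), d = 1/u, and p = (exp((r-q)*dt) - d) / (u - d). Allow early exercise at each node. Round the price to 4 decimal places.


Answer: Price = V(0,0) = 1.0628

Derivation:
dt = T/N = 0.375000
u = exp(sigma*sqrt(dt)) = 1.285404; d = 1/u = 0.777966
p = (exp((r-q)*dt) - d) / (u - d) = 0.411134
Discount per step: exp(-r*dt) = 0.998876
Stock lattice S(k, i) with i counting down-moves:
  k=0: S(0,0) = 10.5200
  k=1: S(1,0) = 13.5224; S(1,1) = 8.1842
  k=2: S(2,0) = 17.3818; S(2,1) = 10.5200; S(2,2) = 6.3670
Terminal payoffs V(N, i) = max(S_T - K, 0):
  V(2,0) = 6.301799; V(2,1) = 0.000000; V(2,2) = 0.000000
Backward induction: V(k, i) = exp(-r*dt) * [p * V(k+1, i) + (1-p) * V(k+1, i+1)]; then take max(V_cont, immediate exercise) for American.
  V(1,0) = exp(-r*dt) * [p*6.301799 + (1-p)*0.000000] = 2.587971; exercise = 2.442445; V(1,0) = max -> 2.587971
  V(1,1) = exp(-r*dt) * [p*0.000000 + (1-p)*0.000000] = 0.000000; exercise = 0.000000; V(1,1) = max -> 0.000000
  V(0,0) = exp(-r*dt) * [p*2.587971 + (1-p)*0.000000] = 1.062806; exercise = 0.000000; V(0,0) = max -> 1.062806


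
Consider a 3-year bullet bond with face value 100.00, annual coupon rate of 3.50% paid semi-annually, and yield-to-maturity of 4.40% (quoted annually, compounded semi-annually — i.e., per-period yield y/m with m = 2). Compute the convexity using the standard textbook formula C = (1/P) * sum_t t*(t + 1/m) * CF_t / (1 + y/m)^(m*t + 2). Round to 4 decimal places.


Answer: Convexity = 9.4830

Derivation:
Coupon per period c = face * coupon_rate / m = 1.750000
Periods per year m = 2; per-period yield y/m = 0.022000
Number of cashflows N = 6
Cashflows (t years, CF_t, discount factor 1/(1+y/m)^(m*t), PV):
  t = 0.5000: CF_t = 1.750000, DF = 0.978474, PV = 1.712329
  t = 1.0000: CF_t = 1.750000, DF = 0.957411, PV = 1.675468
  t = 1.5000: CF_t = 1.750000, DF = 0.936801, PV = 1.639402
  t = 2.0000: CF_t = 1.750000, DF = 0.916635, PV = 1.604111
  t = 2.5000: CF_t = 1.750000, DF = 0.896903, PV = 1.569580
  t = 3.0000: CF_t = 101.750000, DF = 0.877596, PV = 89.295391
Price P = sum_t PV_t = 97.496281
Convexity numerator sum_t t*(t + 1/m) * CF_t / (1+y/m)^(m*t + 2):
  t = 0.5000: term = 0.819701
  t = 1.0000: term = 2.406167
  t = 1.5000: term = 4.708741
  t = 2.0000: term = 7.678965
  t = 2.5000: term = 11.270496
  t = 3.0000: term = 897.669668
Convexity = (1/P) * sum = 924.553738 / 97.496281 = 9.482964


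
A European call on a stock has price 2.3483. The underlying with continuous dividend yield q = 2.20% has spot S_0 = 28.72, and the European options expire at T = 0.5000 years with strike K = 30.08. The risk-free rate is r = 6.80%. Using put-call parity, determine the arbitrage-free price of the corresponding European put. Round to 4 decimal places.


Answer: Put price = 3.0170

Derivation:
Put-call parity: C - P = S_0 * exp(-qT) - K * exp(-rT).
S_0 * exp(-qT) = 28.7200 * 0.98906028 = 28.40581121
K * exp(-rT) = 30.0800 * 0.96657150 = 29.07447086
P = C - S*exp(-qT) + K*exp(-rT)
P = 2.3483 - 28.40581121 + 29.07447086 = 3.0170


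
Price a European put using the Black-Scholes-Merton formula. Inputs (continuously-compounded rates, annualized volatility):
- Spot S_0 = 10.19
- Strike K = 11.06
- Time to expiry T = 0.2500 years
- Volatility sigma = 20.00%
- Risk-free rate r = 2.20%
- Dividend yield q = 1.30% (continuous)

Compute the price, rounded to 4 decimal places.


d1 = (ln(S/K) + (r - q + 0.5*sigma^2) * T) / (sigma * sqrt(T)) = -0.74678149
d2 = d1 - sigma * sqrt(T) = -0.84678149
exp(-rT) = 0.99451510; exp(-qT) = 0.99675528
P = K * exp(-rT) * N(-d2) - S_0 * exp(-qT) * N(-d1)
N(-d1) = 0.77240226; N(-d2) = 0.80144154
P = 11.0600 * 0.99451510 * 0.80144154 - 10.1900 * 0.99675528 * 0.77240226 = 0.9701

Answer: Price = 0.9701


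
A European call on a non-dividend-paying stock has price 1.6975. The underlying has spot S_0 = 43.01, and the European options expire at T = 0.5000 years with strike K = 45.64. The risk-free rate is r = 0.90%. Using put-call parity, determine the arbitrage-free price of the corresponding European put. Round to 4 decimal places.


Put-call parity: C - P = S_0 * exp(-qT) - K * exp(-rT).
S_0 * exp(-qT) = 43.0100 * 1.00000000 = 43.01000000
K * exp(-rT) = 45.6400 * 0.99551011 = 45.43508141
P = C - S*exp(-qT) + K*exp(-rT)
P = 1.6975 - 43.01000000 + 45.43508141 = 4.1226

Answer: Put price = 4.1226


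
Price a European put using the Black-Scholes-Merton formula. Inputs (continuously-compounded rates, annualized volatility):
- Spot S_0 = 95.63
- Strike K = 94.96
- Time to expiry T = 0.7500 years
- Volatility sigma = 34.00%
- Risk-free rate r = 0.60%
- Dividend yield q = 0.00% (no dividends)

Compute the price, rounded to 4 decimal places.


d1 = (ln(S/K) + (r - q + 0.5*sigma^2) * T) / (sigma * sqrt(T)) = 0.18638506
d2 = d1 - sigma * sqrt(T) = -0.10806357
exp(-rT) = 0.99551011; exp(-qT) = 1.00000000
P = K * exp(-rT) * N(-d2) - S_0 * exp(-qT) * N(-d1)
N(-d1) = 0.42607140; N(-d2) = 0.54302737
P = 94.9600 * 0.99551011 * 0.54302737 - 95.6300 * 1.00000000 * 0.42607140 = 10.5891

Answer: Price = 10.5891


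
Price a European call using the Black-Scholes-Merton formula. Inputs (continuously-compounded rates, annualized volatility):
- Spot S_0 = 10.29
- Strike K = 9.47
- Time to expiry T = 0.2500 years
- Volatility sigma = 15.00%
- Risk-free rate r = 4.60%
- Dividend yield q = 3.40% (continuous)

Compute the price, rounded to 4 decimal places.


Answer: Price = 0.8869

Derivation:
d1 = (ln(S/K) + (r - q + 0.5*sigma^2) * T) / (sigma * sqrt(T)) = 1.18474857
d2 = d1 - sigma * sqrt(T) = 1.10974857
exp(-rT) = 0.98856587; exp(-qT) = 0.99153602
C = S_0 * exp(-qT) * N(d1) - K * exp(-rT) * N(d2)
N(d1) = 0.88194156; N(d2) = 0.86644631
C = 10.2900 * 0.99153602 * 0.88194156 - 9.4700 * 0.98856587 * 0.86644631 = 0.8869


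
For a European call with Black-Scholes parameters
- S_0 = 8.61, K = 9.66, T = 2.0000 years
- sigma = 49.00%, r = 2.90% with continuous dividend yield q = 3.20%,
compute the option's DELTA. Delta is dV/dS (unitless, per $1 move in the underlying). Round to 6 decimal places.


Answer: Delta = 0.532966

Derivation:
d1 = 0.1717701920; d2 = -0.5211944536
phi(d1) = 0.3931000841; exp(-qT) = 0.9380049995; exp(-rT) = 0.9436499474
N(d1) = 0.5681908997
Delta = exp(-qT) * N(d1) = 0.9380049995 * 0.5681908997 = 0.532966


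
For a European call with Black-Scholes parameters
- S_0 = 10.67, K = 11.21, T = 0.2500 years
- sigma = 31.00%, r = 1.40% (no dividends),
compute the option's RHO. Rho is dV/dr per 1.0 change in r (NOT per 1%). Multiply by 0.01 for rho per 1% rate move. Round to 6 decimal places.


Answer: Rho = 0.989769

Derivation:
d1 = -0.2184365921; d2 = -0.3734365921
phi(d1) = 0.3895372411; exp(-qT) = 1.0000000000; exp(-rT) = 0.9965061179
N(d2) = 0.3544117647
Rho = K*T*exp(-rT)*N(d2) = 11.2100 * 0.2500 * 0.9965061179 * 0.3544117647 = 0.989769


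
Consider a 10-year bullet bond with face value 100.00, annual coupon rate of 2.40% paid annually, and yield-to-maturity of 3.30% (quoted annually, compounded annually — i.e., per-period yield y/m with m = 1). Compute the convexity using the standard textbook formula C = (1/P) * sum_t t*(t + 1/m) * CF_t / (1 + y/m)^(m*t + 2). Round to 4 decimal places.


Coupon per period c = face * coupon_rate / m = 2.400000
Periods per year m = 1; per-period yield y/m = 0.033000
Number of cashflows N = 10
Cashflows (t years, CF_t, discount factor 1/(1+y/m)^(m*t), PV):
  t = 1.0000: CF_t = 2.400000, DF = 0.968054, PV = 2.323330
  t = 2.0000: CF_t = 2.400000, DF = 0.937129, PV = 2.249109
  t = 3.0000: CF_t = 2.400000, DF = 0.907192, PV = 2.177260
  t = 4.0000: CF_t = 2.400000, DF = 0.878211, PV = 2.107706
  t = 5.0000: CF_t = 2.400000, DF = 0.850156, PV = 2.040373
  t = 6.0000: CF_t = 2.400000, DF = 0.822997, PV = 1.975192
  t = 7.0000: CF_t = 2.400000, DF = 0.796705, PV = 1.912093
  t = 8.0000: CF_t = 2.400000, DF = 0.771254, PV = 1.851010
  t = 9.0000: CF_t = 2.400000, DF = 0.746616, PV = 1.791878
  t = 10.0000: CF_t = 102.400000, DF = 0.722764, PV = 74.011080
Price P = sum_t PV_t = 92.439031
Convexity numerator sum_t t*(t + 1/m) * CF_t / (1+y/m)^(m*t + 2):
  t = 1.0000: term = 4.354520
  t = 2.0000: term = 12.646234
  t = 3.0000: term = 24.484480
  t = 4.0000: term = 39.503840
  t = 5.0000: term = 57.362787
  t = 6.0000: term = 77.742403
  t = 7.0000: term = 100.345147
  t = 8.0000: term = 124.893697
  t = 9.0000: term = 151.129837
  t = 10.0000: term = 7629.371867
Convexity = (1/P) * sum = 8221.834812 / 92.439031 = 88.943326

Answer: Convexity = 88.9433


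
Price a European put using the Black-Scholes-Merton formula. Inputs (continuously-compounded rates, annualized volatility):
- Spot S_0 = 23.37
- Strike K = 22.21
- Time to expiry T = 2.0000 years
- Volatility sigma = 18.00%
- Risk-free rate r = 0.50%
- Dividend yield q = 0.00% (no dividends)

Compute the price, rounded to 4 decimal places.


Answer: Price = 1.6716

Derivation:
d1 = (ln(S/K) + (r - q + 0.5*sigma^2) * T) / (sigma * sqrt(T)) = 0.36655830
d2 = d1 - sigma * sqrt(T) = 0.11199986
exp(-rT) = 0.99004983; exp(-qT) = 1.00000000
P = K * exp(-rT) * N(-d2) - S_0 * exp(-qT) * N(-d1)
N(-d1) = 0.35697426; N(-d2) = 0.45541176
P = 22.2100 * 0.99004983 * 0.45541176 - 23.3700 * 1.00000000 * 0.35697426 = 1.6716


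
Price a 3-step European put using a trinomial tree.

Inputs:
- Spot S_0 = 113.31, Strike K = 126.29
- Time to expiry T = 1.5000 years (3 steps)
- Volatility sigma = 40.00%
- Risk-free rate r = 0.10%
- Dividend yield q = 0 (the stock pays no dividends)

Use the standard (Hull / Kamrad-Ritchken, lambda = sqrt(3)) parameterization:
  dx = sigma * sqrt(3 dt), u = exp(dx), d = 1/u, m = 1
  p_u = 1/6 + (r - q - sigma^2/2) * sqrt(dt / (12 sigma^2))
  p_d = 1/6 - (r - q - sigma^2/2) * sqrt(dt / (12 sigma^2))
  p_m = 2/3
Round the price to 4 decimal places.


Answer: Price = V(0,0) = 29.8412

Derivation:
dt = T/N = 0.500000; dx = sigma*sqrt(3*dt) = 0.489898
u = exp(dx) = 1.632150; d = 1/u = 0.612689
p_u = 0.126352, p_m = 0.666667, p_d = 0.206981
Discount per step: exp(-r*dt) = 0.999500
Stock lattice S(k, j) with j the centered position index:
  k=0: S(0,+0) = 113.3100
  k=1: S(1,-1) = 69.4238; S(1,+0) = 113.3100; S(1,+1) = 184.9389
  k=2: S(2,-2) = 42.5352; S(2,-1) = 69.4238; S(2,+0) = 113.3100; S(2,+1) = 184.9389; S(2,+2) = 301.8479
  k=3: S(3,-3) = 26.0608; S(3,-2) = 42.5352; S(3,-1) = 69.4238; S(3,+0) = 113.3100; S(3,+1) = 184.9389; S(3,+2) = 301.8479; S(3,+3) = 492.6610
Terminal payoffs V(N, j) = max(K - S_T, 0):
  V(3,-3) = 100.229166; V(3,-2) = 83.754819; V(3,-1) = 56.866219; V(3,+0) = 12.980000; V(3,+1) = 0.000000; V(3,+2) = 0.000000; V(3,+3) = 0.000000
Backward induction: V(k, j) = exp(-r*dt) * [p_u * V(k+1, j+1) + p_m * V(k+1, j) + p_d * V(k+1, j-1)]
  V(2,-2) = exp(-r*dt) * [p_u*56.866219 + p_m*83.754819 + p_d*100.229166] = 83.725393
  V(2,-1) = exp(-r*dt) * [p_u*12.980000 + p_m*56.866219 + p_d*83.754819] = 56.858099
  V(2,+0) = exp(-r*dt) * [p_u*0.000000 + p_m*12.980000 + p_d*56.866219] = 20.413361
  V(2,+1) = exp(-r*dt) * [p_u*0.000000 + p_m*0.000000 + p_d*12.980000] = 2.685273
  V(2,+2) = exp(-r*dt) * [p_u*0.000000 + p_m*0.000000 + p_d*0.000000] = 0.000000
  V(1,-1) = exp(-r*dt) * [p_u*20.413361 + p_m*56.858099 + p_d*83.725393] = 57.785353
  V(1,+0) = exp(-r*dt) * [p_u*2.685273 + p_m*20.413361 + p_d*56.858099] = 25.703899
  V(1,+1) = exp(-r*dt) * [p_u*0.000000 + p_m*2.685273 + p_d*20.413361] = 6.012357
  V(0,+0) = exp(-r*dt) * [p_u*6.012357 + p_m*25.703899 + p_d*57.785353] = 29.841163


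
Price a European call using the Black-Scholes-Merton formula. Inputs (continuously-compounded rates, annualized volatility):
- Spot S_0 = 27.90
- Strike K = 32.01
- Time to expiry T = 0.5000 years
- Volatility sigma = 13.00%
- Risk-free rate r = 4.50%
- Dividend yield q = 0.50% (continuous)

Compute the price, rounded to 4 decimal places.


Answer: Price = 0.1295

Derivation:
d1 = (ln(S/K) + (r - q + 0.5*sigma^2) * T) / (sigma * sqrt(T)) = -1.23141738
d2 = d1 - sigma * sqrt(T) = -1.32334126
exp(-rT) = 0.97775124; exp(-qT) = 0.99750312
C = S_0 * exp(-qT) * N(d1) - K * exp(-rT) * N(d2)
N(d1) = 0.10908340; N(d2) = 0.09286096
C = 27.9000 * 0.99750312 * 0.10908340 - 32.0100 * 0.97775124 * 0.09286096 = 0.1295


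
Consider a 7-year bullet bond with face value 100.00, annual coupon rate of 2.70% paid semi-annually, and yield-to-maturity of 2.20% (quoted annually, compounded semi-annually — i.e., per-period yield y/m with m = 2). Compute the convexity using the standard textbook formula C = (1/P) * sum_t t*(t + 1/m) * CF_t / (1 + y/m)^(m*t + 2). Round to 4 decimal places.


Answer: Convexity = 45.8786

Derivation:
Coupon per period c = face * coupon_rate / m = 1.350000
Periods per year m = 2; per-period yield y/m = 0.011000
Number of cashflows N = 14
Cashflows (t years, CF_t, discount factor 1/(1+y/m)^(m*t), PV):
  t = 0.5000: CF_t = 1.350000, DF = 0.989120, PV = 1.335312
  t = 1.0000: CF_t = 1.350000, DF = 0.978358, PV = 1.320783
  t = 1.5000: CF_t = 1.350000, DF = 0.967713, PV = 1.306412
  t = 2.0000: CF_t = 1.350000, DF = 0.957184, PV = 1.292198
  t = 2.5000: CF_t = 1.350000, DF = 0.946769, PV = 1.278139
  t = 3.0000: CF_t = 1.350000, DF = 0.936468, PV = 1.264232
  t = 3.5000: CF_t = 1.350000, DF = 0.926279, PV = 1.250477
  t = 4.0000: CF_t = 1.350000, DF = 0.916201, PV = 1.236871
  t = 4.5000: CF_t = 1.350000, DF = 0.906232, PV = 1.223414
  t = 5.0000: CF_t = 1.350000, DF = 0.896372, PV = 1.210103
  t = 5.5000: CF_t = 1.350000, DF = 0.886620, PV = 1.196936
  t = 6.0000: CF_t = 1.350000, DF = 0.876973, PV = 1.183913
  t = 6.5000: CF_t = 1.350000, DF = 0.867431, PV = 1.171032
  t = 7.0000: CF_t = 101.350000, DF = 0.857993, PV = 86.957606
Price P = sum_t PV_t = 103.227428
Convexity numerator sum_t t*(t + 1/m) * CF_t / (1+y/m)^(m*t + 2):
  t = 0.5000: term = 0.653206
  t = 1.0000: term = 1.938297
  t = 1.5000: term = 3.834416
  t = 2.0000: term = 6.321161
  t = 2.5000: term = 9.378577
  t = 3.0000: term = 12.987149
  t = 3.5000: term = 17.127793
  t = 4.0000: term = 21.781848
  t = 4.5000: term = 26.931068
  t = 5.0000: term = 32.557616
  t = 5.5000: term = 38.644054
  t = 6.0000: term = 45.173339
  t = 6.5000: term = 52.128812
  t = 7.0000: term = 4466.471498
Convexity = (1/P) * sum = 4735.928835 / 103.227428 = 45.878590


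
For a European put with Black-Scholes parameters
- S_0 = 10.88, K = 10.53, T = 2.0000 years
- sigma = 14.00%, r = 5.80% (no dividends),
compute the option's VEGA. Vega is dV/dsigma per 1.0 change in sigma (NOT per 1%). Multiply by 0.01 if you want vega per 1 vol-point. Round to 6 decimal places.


Answer: Vega = 4.277135

Derivation:
d1 = 0.8500328368; d2 = 0.6520429381
phi(d1) = 0.2779771272; exp(-qT) = 1.0000000000; exp(-rT) = 0.8904752233
Vega = S * exp(-qT) * phi(d1) * sqrt(T) = 10.8800 * 1.0000000000 * 0.2779771272 * 1.4142135624 = 4.277135


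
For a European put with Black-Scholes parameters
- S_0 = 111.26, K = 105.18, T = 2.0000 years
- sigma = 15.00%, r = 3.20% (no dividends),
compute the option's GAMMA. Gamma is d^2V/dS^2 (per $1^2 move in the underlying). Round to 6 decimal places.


d1 = 0.6726783954; d2 = 0.4605463611
phi(d1) = 0.3181645284; exp(-qT) = 1.0000000000; exp(-rT) = 0.9380049995
Gamma = exp(-qT) * phi(d1) / (S * sigma * sqrt(T)) = 1.0000000000 * 0.3181645284 / (111.2600 * 0.1500 * 1.4142135624) = 0.013481

Answer: Gamma = 0.013481


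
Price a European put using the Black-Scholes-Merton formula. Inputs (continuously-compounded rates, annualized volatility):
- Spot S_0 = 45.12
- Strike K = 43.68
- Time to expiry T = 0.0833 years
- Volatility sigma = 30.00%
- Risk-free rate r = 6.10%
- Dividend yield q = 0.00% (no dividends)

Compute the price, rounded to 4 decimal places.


Answer: Price = 0.8399

Derivation:
d1 = (ln(S/K) + (r - q + 0.5*sigma^2) * T) / (sigma * sqrt(T)) = 0.47658338
d2 = d1 - sigma * sqrt(T) = 0.38999816
exp(-rT) = 0.99493159; exp(-qT) = 1.00000000
P = K * exp(-rT) * N(-d2) - S_0 * exp(-qT) * N(-d1)
N(-d1) = 0.31682941; N(-d2) = 0.34826895
P = 43.6800 * 0.99493159 * 0.34826895 - 45.1200 * 1.00000000 * 0.31682941 = 0.8399


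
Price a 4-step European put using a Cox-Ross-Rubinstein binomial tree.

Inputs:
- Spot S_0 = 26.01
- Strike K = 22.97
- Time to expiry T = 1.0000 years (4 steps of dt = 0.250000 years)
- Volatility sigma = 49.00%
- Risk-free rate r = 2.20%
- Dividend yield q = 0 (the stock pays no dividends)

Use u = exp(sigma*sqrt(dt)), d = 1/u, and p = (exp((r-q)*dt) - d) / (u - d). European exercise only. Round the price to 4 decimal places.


Answer: Price = V(0,0) = 3.2404

Derivation:
dt = T/N = 0.250000
u = exp(sigma*sqrt(dt)) = 1.277621; d = 1/u = 0.782705
p = (exp((r-q)*dt) - d) / (u - d) = 0.450198
Discount per step: exp(-r*dt) = 0.994515
Stock lattice S(k, i) with i counting down-moves:
  k=0: S(0,0) = 26.0100
  k=1: S(1,0) = 33.2309; S(1,1) = 20.3581
  k=2: S(2,0) = 42.4565; S(2,1) = 26.0100; S(2,2) = 15.9344
  k=3: S(3,0) = 54.2434; S(3,1) = 33.2309; S(3,2) = 20.3581; S(3,3) = 12.4719
  k=4: S(4,0) = 69.3025; S(4,1) = 42.4565; S(4,2) = 26.0100; S(4,3) = 15.9344; S(4,4) = 9.7618
Terminal payoffs V(N, i) = max(K - S_T, 0):
  V(4,0) = 0.000000; V(4,1) = 0.000000; V(4,2) = 0.000000; V(4,3) = 7.035587; V(4,4) = 13.208158
Backward induction: V(k, i) = exp(-r*dt) * [p * V(k+1, i) + (1-p) * V(k+1, i+1)].
  V(3,0) = exp(-r*dt) * [p*0.000000 + (1-p)*0.000000] = 0.000000
  V(3,1) = exp(-r*dt) * [p*0.000000 + (1-p)*0.000000] = 0.000000
  V(3,2) = exp(-r*dt) * [p*0.000000 + (1-p)*7.035587] = 3.846962
  V(3,3) = exp(-r*dt) * [p*7.035587 + (1-p)*13.208158] = 10.372075
  V(2,0) = exp(-r*dt) * [p*0.000000 + (1-p)*0.000000] = 0.000000
  V(2,1) = exp(-r*dt) * [p*0.000000 + (1-p)*3.846962] = 2.103466
  V(2,2) = exp(-r*dt) * [p*3.846962 + (1-p)*10.372075] = 7.393704
  V(1,0) = exp(-r*dt) * [p*0.000000 + (1-p)*2.103466] = 1.150146
  V(1,1) = exp(-r*dt) * [p*2.103466 + (1-p)*7.393704] = 4.984558
  V(0,0) = exp(-r*dt) * [p*1.150146 + (1-p)*4.984558] = 3.240442


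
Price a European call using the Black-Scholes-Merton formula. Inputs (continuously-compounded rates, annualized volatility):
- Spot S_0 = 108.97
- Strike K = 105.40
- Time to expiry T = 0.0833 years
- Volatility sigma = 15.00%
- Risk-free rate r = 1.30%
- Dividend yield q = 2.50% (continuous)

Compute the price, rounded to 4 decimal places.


Answer: Price = 4.0688

Derivation:
d1 = (ln(S/K) + (r - q + 0.5*sigma^2) * T) / (sigma * sqrt(T)) = 0.76797182
d2 = d1 - sigma * sqrt(T) = 0.72467921
exp(-rT) = 0.99891769; exp(-qT) = 0.99791967
C = S_0 * exp(-qT) * N(d1) - K * exp(-rT) * N(d2)
N(d1) = 0.77874804; N(d2) = 0.76567557
C = 108.9700 * 0.99791967 * 0.77874804 - 105.4000 * 0.99891769 * 0.76567557 = 4.0688


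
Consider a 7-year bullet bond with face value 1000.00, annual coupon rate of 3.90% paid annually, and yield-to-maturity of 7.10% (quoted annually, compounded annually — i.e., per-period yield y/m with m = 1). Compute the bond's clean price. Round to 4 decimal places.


Coupon per period c = face * coupon_rate / m = 39.000000
Periods per year m = 1; per-period yield y/m = 0.071000
Number of cashflows N = 7
Cashflows (t years, CF_t, discount factor 1/(1+y/m)^(m*t), PV):
  t = 1.0000: CF_t = 39.000000, DF = 0.933707, PV = 36.414566
  t = 2.0000: CF_t = 39.000000, DF = 0.871808, PV = 34.000528
  t = 3.0000: CF_t = 39.000000, DF = 0.814013, PV = 31.746525
  t = 4.0000: CF_t = 39.000000, DF = 0.760050, PV = 29.641947
  t = 5.0000: CF_t = 39.000000, DF = 0.709664, PV = 27.676888
  t = 6.0000: CF_t = 39.000000, DF = 0.662618, PV = 25.842099
  t = 7.0000: CF_t = 1039.000000, DF = 0.618691, PV = 642.819809
Price P = sum_t PV_t = 828.142362

Answer: Price = 828.1424
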